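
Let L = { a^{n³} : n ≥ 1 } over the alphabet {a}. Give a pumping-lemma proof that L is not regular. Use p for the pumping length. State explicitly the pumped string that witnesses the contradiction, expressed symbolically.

Assume L is regular. Let p be the pumping length given by the pumping lemma.
Take w = a^{p³} ∈ L with |w| = p³ ≥ p.
Write w = xyz as guaranteed by the lemma, with |xy| ≤ p and |y| ≥ 1.
Then y = a^k for some k with 1 ≤ k ≤ p.
Pump with i = 2: xy^2z = a^{p³+k}. Since 1 ≤ k ≤ p, p³ < p³+k ≤ p³+p < p³+3p²+3p+1 = (p+1)³, so p³+k is not a perfect cube. So xy^2z ∉ L.
This is a contradiction; hence L is not regular.

a^{p³+k}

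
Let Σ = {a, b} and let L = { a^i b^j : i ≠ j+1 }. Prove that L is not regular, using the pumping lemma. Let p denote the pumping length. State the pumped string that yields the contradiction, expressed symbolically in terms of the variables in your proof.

Assume L is regular; let p be its pumping constant.
Choose w = a^p b^{p+p!-1}. Since p ≠ (p+p!-1)+1 = p+p!, w ∈ L; and |w| ≥ p.
The pumping lemma gives a decomposition w = xyz where |xy| ≤ p and |y| > 0.
Because |xy| ≤ p and w begins with p copies of a, we have y = a^k with 1 ≤ k ≤ p.
Since 1 ≤ k ≤ p, k divides p!; set t = 1 + p!/k. Then xy^t z has p + (p!/k)·k = p + p! copies of a. Now the a-count is p+p! and (b-count)+1 = (p+p!-1)+1 = p+p!, so i ≠ j+1 fails. So xy^t z = a^{p+p!} b^{p+p!-1} ∉ L.
This is a contradiction; hence L is not regular.

a^{p+p!} b^{p+p!-1}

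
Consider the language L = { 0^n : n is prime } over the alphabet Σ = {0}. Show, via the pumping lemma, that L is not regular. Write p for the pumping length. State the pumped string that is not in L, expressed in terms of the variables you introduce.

Assume L is regular. Let p be the pumping length given by the pumping lemma.
Let q be a prime with q ≥ p+2 (infinitely many primes exist), and take w = 0^q ∈ L with |w| = q ≥ p.
Write w = xyz as guaranteed by the lemma, with |xy| ≤ p and y is nonempty.
Then y = 0^k for some k with 1 ≤ k ≤ p.
Since 1 ≤ k ≤ p, |xz| = q-k. Pump with i = q+1: |xy^{q+1}z| = (q-k)+(q+1)k = q+qk = q(1+k), which is composite (both factors ≥ 2). So xy^{q+1}z = 0^{q(1+k)} ∉ L.
This is a contradiction; hence L is not regular.

0^{q(1+k)}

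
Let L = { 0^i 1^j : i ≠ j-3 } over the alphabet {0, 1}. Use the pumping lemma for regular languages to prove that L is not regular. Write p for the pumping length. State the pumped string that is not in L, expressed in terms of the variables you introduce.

0^{p+p!} 1^{p+p!+3}

Assume L is regular; let p be its pumping constant.
Choose w = 0^p 1^{p+p!+3}. Since p ≠ (p+p!+3)-3 = p+p!, w ∈ L; and |w| ≥ p.
The pumping lemma gives a decomposition w = xyz where |xy| ≤ p and y is nonempty.
Since the first p symbols of w are all 0's and |xy| ≤ p, y lies entirely in the leading 0-block: y = 0^k for some k with 1 ≤ k ≤ p.
Since 1 ≤ k ≤ p, k divides p!; set t = 1 + p!/k. Then xy^t z has p + (p!/k)·k = p + p! copies of 0. Now the 0-count is p+p! and (1-count)-3 = (p+p!+3)-3 = p+p!, so i ≠ j-3 fails. So xy^t z = 0^{p+p!} 1^{p+p!+3} ∉ L.
Contradiction. Therefore L is not regular.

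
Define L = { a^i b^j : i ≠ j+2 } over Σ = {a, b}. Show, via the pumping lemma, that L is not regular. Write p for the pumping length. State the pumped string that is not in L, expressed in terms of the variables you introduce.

a^{p+p!} b^{p+p!-2}

Assume L is regular; let p be its pumping constant.
Choose w = a^p b^{p+p!-2}. Since p ≠ (p+p!-2)+2 = p+p!, w ∈ L; and |w| ≥ p.
The pumping lemma gives a decomposition w = xyz where |xy| ≤ p and y is nonempty.
The first p characters of w are a's, so xy (and hence y) consists only of a's. Write y = a^k, 1 ≤ k ≤ p.
Since 1 ≤ k ≤ p, k divides p!; set t = 1 + p!/k. Then xy^t z has p + (p!/k)·k = p + p! copies of a. Now the a-count is p+p! and (b-count)+2 = (p+p!-2)+2 = p+p!, so i ≠ j+2 fails. So xy^t z = a^{p+p!} b^{p+p!-2} ∉ L.
This contradicts the pumping lemma, so L is not regular.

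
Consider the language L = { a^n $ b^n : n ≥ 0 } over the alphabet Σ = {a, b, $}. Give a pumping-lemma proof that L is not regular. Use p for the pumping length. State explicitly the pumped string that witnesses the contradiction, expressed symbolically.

Toward a contradiction, assume L is regular with pumping length p.
Take w = a^p $ b^p ∈ L with |w| = 2p+1 ≥ p.
Write w = xyz as guaranteed by the lemma, with |xy| ≤ p and |y| > 0.
The first p characters of w are a's, so xy (and hence y) consists only of a's. Write y = a^k, 1 ≤ k ≤ p.
Pump with i = 2: xy^2z = a^{p+k} $ b^p, which would require p+k = p. But k ≥ 1, so xy^2z ∉ L.
Contradiction. Therefore L is not regular.

a^{p+k} $ b^p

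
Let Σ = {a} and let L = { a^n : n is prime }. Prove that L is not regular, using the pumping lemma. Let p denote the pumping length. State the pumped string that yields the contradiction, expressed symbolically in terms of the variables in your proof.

Assume L is regular; let p be its pumping constant.
Let q be a prime with q ≥ p+2 (infinitely many primes exist), and take w = a^q ∈ L with |w| = q ≥ p.
By the pumping lemma, w = xyz with |xy| ≤ p and |y| > 0.
Then y = a^k for some k with 1 ≤ k ≤ p.
Since 1 ≤ k ≤ p, |xz| = q-k. Pump with i = q+1: |xy^{q+1}z| = (q-k)+(q+1)k = q+qk = q(1+k), which is composite (both factors ≥ 2). So xy^{q+1}z = a^{q(1+k)} ∉ L.
This contradicts the pumping lemma, so L is not regular.

a^{q(1+k)}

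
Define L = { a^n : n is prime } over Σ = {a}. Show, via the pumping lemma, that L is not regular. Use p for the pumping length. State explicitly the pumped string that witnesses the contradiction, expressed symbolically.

Assume L is regular. Let p be the pumping length given by the pumping lemma.
Let q be a prime with q ≥ p+2 (infinitely many primes exist), and take w = a^q ∈ L with |w| = q ≥ p.
Write w = xyz as guaranteed by the lemma, with |xy| ≤ p and y is nonempty.
Then y = a^k for some k with 1 ≤ k ≤ p.
Since 1 ≤ k ≤ p, |xz| = q-k. Pump with i = q+1: |xy^{q+1}z| = (q-k)+(q+1)k = q+qk = q(1+k), which is composite (both factors ≥ 2). So xy^{q+1}z = a^{q(1+k)} ∉ L.
Contradiction. Therefore L is not regular.

a^{q(1+k)}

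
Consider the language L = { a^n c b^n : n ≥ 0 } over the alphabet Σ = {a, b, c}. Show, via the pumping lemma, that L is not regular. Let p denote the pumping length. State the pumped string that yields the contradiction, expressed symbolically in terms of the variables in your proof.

a^{p+k} c b^p

Toward a contradiction, assume L is regular with pumping length p.
Take w = a^p c b^p ∈ L with |w| = 2p+1 ≥ p.
Write w = xyz as guaranteed by the lemma, with |xy| ≤ p and |y| ≥ 1.
The first p characters of w are a's, so xy (and hence y) consists only of a's. Write y = a^k, 1 ≤ k ≤ p.
Pump with i = 2: xy^2z = a^{p+k} c b^p, which would require p+k = p. But k ≥ 1, so xy^2z ∉ L.
This is a contradiction; hence L is not regular.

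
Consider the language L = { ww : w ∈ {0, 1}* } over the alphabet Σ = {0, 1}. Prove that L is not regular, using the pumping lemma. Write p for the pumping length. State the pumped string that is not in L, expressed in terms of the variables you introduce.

0^{p+k} 1^p 0^p 1^p

Toward a contradiction, assume L is regular with pumping length p.
Take w = 0^p 1^p 0^p 1^p = uu where u = 0^p1^p; then w ∈ L and |w| = 4p ≥ p.
The pumping lemma gives a decomposition w = xyz where |xy| ≤ p and |y| ≥ 1.
The first p characters of w are 0's, so xy (and hence y) consists only of 0's. Write y = 0^k, 1 ≤ k ≤ p.
Pump with i = 2: xy^2z = 0^{p+k} 1^p 0^p 1^p, of length 4p+k. Suppose this equals vv. The string starts with 0 and ends with 1, so v does too; thus the boundary between the two copies of v is a 1→0 transition. There is exactly one such transition, at position 2p+k, so |v| = 2p+k and |vv| = 4p+2k ≠ 4p+k since k ≥ 1. So xy^2z ∉ L.
Contradiction. Therefore L is not regular.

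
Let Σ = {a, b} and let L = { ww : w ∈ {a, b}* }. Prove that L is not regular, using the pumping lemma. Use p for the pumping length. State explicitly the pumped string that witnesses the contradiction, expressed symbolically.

Toward a contradiction, assume L is regular with pumping length p.
Take w = a^p b^p a^p b^p = uu where u = a^pb^p; then w ∈ L and |w| = 4p ≥ p.
The pumping lemma gives a decomposition w = xyz where |xy| ≤ p and y is nonempty.
The first p characters of w are a's, so xy (and hence y) consists only of a's. Write y = a^k, 1 ≤ k ≤ p.
Pump with i = 2: xy^2z = a^{p+k} b^p a^p b^p, of length 4p+k. Suppose this equals vv. The string starts with a and ends with b, so v does too; thus the boundary between the two copies of v is a b→a transition. There is exactly one such transition, at position 2p+k, so |v| = 2p+k and |vv| = 4p+2k ≠ 4p+k since k ≥ 1. So xy^2z ∉ L.
This is a contradiction; hence L is not regular.

a^{p+k} b^p a^p b^p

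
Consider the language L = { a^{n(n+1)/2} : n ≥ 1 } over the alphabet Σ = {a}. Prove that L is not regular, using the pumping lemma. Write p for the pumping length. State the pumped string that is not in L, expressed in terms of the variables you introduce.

a^{p(p+1)/2+k}

Assume L is regular; let p be its pumping constant.
Take w = a^{p(p+1)/2} ∈ L with |w| = p(p+1)/2 ≥ p.
By the pumping lemma, w = xyz with |xy| ≤ p and y is nonempty.
Then y = a^k for some k with 1 ≤ k ≤ p.
Pump with i = 2: xy^2z = a^{p(p+1)/2+k}. Since 1 ≤ k ≤ p, p(p+1)/2 < p(p+1)/2+k ≤ p(p+1)/2+p < (p+1)(p+2)/2, so p(p+1)/2+k is strictly between consecutive triangular numbers. So xy^2z ∉ L.
Contradiction. Therefore L is not regular.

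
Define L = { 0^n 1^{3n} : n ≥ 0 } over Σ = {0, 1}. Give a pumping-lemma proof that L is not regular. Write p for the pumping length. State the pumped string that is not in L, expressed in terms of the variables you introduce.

Assume L is regular. Let p be the pumping length given by the pumping lemma.
Choose w = 0^p 1^{3p}, which is in L with |w| = 4p ≥ p.
Write w = xyz as guaranteed by the lemma, with |xy| ≤ p and y is nonempty.
Since the first p symbols of w are all 0's and |xy| ≤ p, y lies entirely in the leading 0-block: y = 0^k for some k with 1 ≤ k ≤ p.
Pump with i = 2: xy^2z = 0^{p+k} 1^{3p}. For this to lie in L we would need 3p = 3(p+k), which forces k = 0. But k ≥ 1, so xy^2z ∉ L.
This contradicts the pumping lemma, so L is not regular.

0^{p+k} 1^{3p}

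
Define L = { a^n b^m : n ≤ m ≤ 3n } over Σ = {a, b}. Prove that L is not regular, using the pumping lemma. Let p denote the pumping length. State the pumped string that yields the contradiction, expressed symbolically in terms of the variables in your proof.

a^{p+k} b^p

Toward a contradiction, assume L is regular with pumping length p.
Take w = a^p b^p ∈ L (since p ≤ p ≤ 3p), with |w| = 2p ≥ p.
Write w = xyz as guaranteed by the lemma, with |xy| ≤ p and y is nonempty.
Since the first p symbols of w are all a's and |xy| ≤ p, y lies entirely in the leading a-block: y = a^k for some k with 1 ≤ k ≤ p.
Pump with i = 2: xy^2z = a^{p+k} b^p. Now n = p+k > p = m, so the condition n ≤ m fails. Thus xy^2z ∉ L.
Contradiction. Therefore L is not regular.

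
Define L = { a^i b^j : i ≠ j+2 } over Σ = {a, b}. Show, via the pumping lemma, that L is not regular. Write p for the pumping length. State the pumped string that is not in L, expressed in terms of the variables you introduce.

a^{p+p!} b^{p+p!-2}

Toward a contradiction, assume L is regular with pumping length p.
Choose w = a^p b^{p+p!-2}. Since p ≠ (p+p!-2)+2 = p+p!, w ∈ L; and |w| ≥ p.
Write w = xyz as guaranteed by the lemma, with |xy| ≤ p and y is nonempty.
Because |xy| ≤ p and w begins with p copies of a, we have y = a^k with 1 ≤ k ≤ p.
Since 1 ≤ k ≤ p, k divides p!; set t = 1 + p!/k. Then xy^t z has p + (p!/k)·k = p + p! copies of a. Now the a-count is p+p! and (b-count)+2 = (p+p!-2)+2 = p+p!, so i ≠ j+2 fails. So xy^t z = a^{p+p!} b^{p+p!-2} ∉ L.
Contradiction. Therefore L is not regular.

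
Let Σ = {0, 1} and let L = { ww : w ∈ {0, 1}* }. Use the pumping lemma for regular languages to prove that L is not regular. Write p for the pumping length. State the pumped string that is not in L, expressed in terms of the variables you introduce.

Assume L is regular; let p be its pumping constant.
Take w = 0^p 1^p 0^p 1^p = uu where u = 0^p1^p; then w ∈ L and |w| = 4p ≥ p.
By the pumping lemma, w = xyz with |xy| ≤ p and |y| ≥ 1.
The first p characters of w are 0's, so xy (and hence y) consists only of 0's. Write y = 0^k, 1 ≤ k ≤ p.
Pump with i = 2: xy^2z = 0^{p+k} 1^p 0^p 1^p, of length 4p+k. Suppose this equals vv. The string starts with 0 and ends with 1, so v does too; thus the boundary between the two copies of v is a 1→0 transition. There is exactly one such transition, at position 2p+k, so |v| = 2p+k and |vv| = 4p+2k ≠ 4p+k since k ≥ 1. So xy^2z ∉ L.
This is a contradiction; hence L is not regular.

0^{p+k} 1^p 0^p 1^p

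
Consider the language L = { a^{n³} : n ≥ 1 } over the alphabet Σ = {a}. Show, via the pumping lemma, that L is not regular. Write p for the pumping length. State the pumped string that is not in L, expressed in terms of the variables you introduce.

a^{p³+k}

Suppose for contradiction that L is regular, and let p be the pumping length.
Take w = a^{p³} ∈ L with |w| = p³ ≥ p.
Write w = xyz as guaranteed by the lemma, with |xy| ≤ p and y is nonempty.
Then y = a^k for some k with 1 ≤ k ≤ p.
Pump with i = 2: xy^2z = a^{p³+k}. Since 1 ≤ k ≤ p, p³ < p³+k ≤ p³+p < p³+3p²+3p+1 = (p+1)³, so p³+k is not a perfect cube. So xy^2z ∉ L.
This is a contradiction; hence L is not regular.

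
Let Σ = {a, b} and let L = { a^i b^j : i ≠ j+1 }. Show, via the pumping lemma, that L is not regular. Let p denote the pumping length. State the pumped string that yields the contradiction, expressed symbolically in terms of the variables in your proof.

a^{p+p!} b^{p+p!-1}

Assume L is regular. Let p be the pumping length given by the pumping lemma.
Choose w = a^p b^{p+p!-1}. Since p ≠ (p+p!-1)+1 = p+p!, w ∈ L; and |w| ≥ p.
By the pumping lemma, w = xyz with |xy| ≤ p and |y| ≥ 1.
The first p characters of w are a's, so xy (and hence y) consists only of a's. Write y = a^k, 1 ≤ k ≤ p.
Since 1 ≤ k ≤ p, k divides p!; set t = 1 + p!/k. Then xy^t z has p + (p!/k)·k = p + p! copies of a. Now the a-count is p+p! and (b-count)+1 = (p+p!-1)+1 = p+p!, so i ≠ j+1 fails. So xy^t z = a^{p+p!} b^{p+p!-1} ∉ L.
This contradicts the pumping lemma, so L is not regular.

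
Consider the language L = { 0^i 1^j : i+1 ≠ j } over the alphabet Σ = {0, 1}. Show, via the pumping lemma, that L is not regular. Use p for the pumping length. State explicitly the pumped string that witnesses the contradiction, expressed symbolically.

0^{p+p!} 1^{p+p!+1}

Suppose for contradiction that L is regular, and let p be the pumping length.
Choose w = 0^p 1^{p+p!+1}. Since p ≠ (p+p!+1)-1 = p+p!, w ∈ L; and |w| ≥ p.
Write w = xyz as guaranteed by the lemma, with |xy| ≤ p and |y| ≥ 1.
Because |xy| ≤ p and w begins with p copies of 0, we have y = 0^k with 1 ≤ k ≤ p.
Since 1 ≤ k ≤ p, k divides p!; set t = 1 + p!/k. Then xy^t z has p + (p!/k)·k = p + p! copies of 0. Now the 0-count is p+p! and (1-count)-1 = (p+p!+1)-1 = p+p!, so i+1 ≠ j fails. So xy^t z = 0^{p+p!} 1^{p+p!+1} ∉ L.
Contradiction. Therefore L is not regular.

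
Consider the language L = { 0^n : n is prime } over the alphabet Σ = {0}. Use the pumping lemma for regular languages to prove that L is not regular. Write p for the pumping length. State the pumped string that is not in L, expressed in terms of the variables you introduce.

Assume L is regular. Let p be the pumping length given by the pumping lemma.
Let q be a prime with q ≥ p+2 (infinitely many primes exist), and take w = 0^q ∈ L with |w| = q ≥ p.
By the pumping lemma, w = xyz with |xy| ≤ p and |y| ≥ 1.
Then y = 0^k for some k with 1 ≤ k ≤ p.
Since 1 ≤ k ≤ p, |xz| = q-k. Pump with i = q+1: |xy^{q+1}z| = (q-k)+(q+1)k = q+qk = q(1+k), which is composite (both factors ≥ 2). So xy^{q+1}z = 0^{q(1+k)} ∉ L.
This is a contradiction; hence L is not regular.

0^{q(1+k)}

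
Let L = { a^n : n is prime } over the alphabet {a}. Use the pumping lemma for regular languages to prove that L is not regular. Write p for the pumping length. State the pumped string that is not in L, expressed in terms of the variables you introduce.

a^{q(1+k)}

Assume L is regular; let p be its pumping constant.
Let q be a prime with q ≥ p+2 (infinitely many primes exist), and take w = a^q ∈ L with |w| = q ≥ p.
Write w = xyz as guaranteed by the lemma, with |xy| ≤ p and |y| ≥ 1.
Then y = a^k for some k with 1 ≤ k ≤ p.
Since 1 ≤ k ≤ p, |xz| = q-k. Pump with i = q+1: |xy^{q+1}z| = (q-k)+(q+1)k = q+qk = q(1+k), which is composite (both factors ≥ 2). So xy^{q+1}z = a^{q(1+k)} ∉ L.
Contradiction. Therefore L is not regular.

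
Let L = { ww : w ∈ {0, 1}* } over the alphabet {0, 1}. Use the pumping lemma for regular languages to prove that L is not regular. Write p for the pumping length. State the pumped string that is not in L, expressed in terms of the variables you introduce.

0^{p+k} 1^p 0^p 1^p

Assume L is regular; let p be its pumping constant.
Take w = 0^p 1^p 0^p 1^p = uu where u = 0^p1^p; then w ∈ L and |w| = 4p ≥ p.
The pumping lemma gives a decomposition w = xyz where |xy| ≤ p and y is nonempty.
Since the first p symbols of w are all 0's and |xy| ≤ p, y lies entirely in the leading 0-block: y = 0^k for some k with 1 ≤ k ≤ p.
Pump with i = 2: xy^2z = 0^{p+k} 1^p 0^p 1^p, of length 4p+k. Suppose this equals vv. The string starts with 0 and ends with 1, so v does too; thus the boundary between the two copies of v is a 1→0 transition. There is exactly one such transition, at position 2p+k, so |v| = 2p+k and |vv| = 4p+2k ≠ 4p+k since k ≥ 1. So xy^2z ∉ L.
Contradiction. Therefore L is not regular.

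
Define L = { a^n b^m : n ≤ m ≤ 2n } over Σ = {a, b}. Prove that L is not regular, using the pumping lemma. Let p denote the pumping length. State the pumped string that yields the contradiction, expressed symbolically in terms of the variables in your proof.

Assume L is regular; let p be its pumping constant.
Take w = a^p b^p ∈ L (since p ≤ p ≤ 2p), with |w| = 2p ≥ p.
The pumping lemma gives a decomposition w = xyz where |xy| ≤ p and |y| > 0.
Because |xy| ≤ p and w begins with p copies of a, we have y = a^k with 1 ≤ k ≤ p.
Pump with i = 2: xy^2z = a^{p+k} b^p. Now n = p+k > p = m, so the condition n ≤ m fails. Thus xy^2z ∉ L.
Contradiction. Therefore L is not regular.

a^{p+k} b^p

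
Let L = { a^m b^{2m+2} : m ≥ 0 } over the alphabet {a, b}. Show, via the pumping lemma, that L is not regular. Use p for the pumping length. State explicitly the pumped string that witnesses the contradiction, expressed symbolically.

Assume L is regular; let p be its pumping constant.
Choose w = a^p b^{2p+2}, which is in L with |w| = 3p+2 ≥ p.
By the pumping lemma, w = xyz with |xy| ≤ p and y is nonempty.
Since the first p symbols of w are all a's and |xy| ≤ p, y lies entirely in the leading a-block: y = a^k for some k with 1 ≤ k ≤ p.
Pump with i = 2: xy^2z = a^{p+k} b^{2p+2}. For this to lie in L we would need 2p+2 = 2(p+k)+2, which forces k = 0. But k ≥ 1, so xy^2z ∉ L.
This contradicts the pumping lemma, so L is not regular.

a^{p+k} b^{2p+2}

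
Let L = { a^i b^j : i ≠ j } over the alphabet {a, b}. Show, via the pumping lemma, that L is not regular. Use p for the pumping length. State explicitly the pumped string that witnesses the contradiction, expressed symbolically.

Assume L is regular. Let p be the pumping length given by the pumping lemma.
Choose w = a^p b^{p+p!}. Since p ≠ p+p!, w ∈ L; and |w| ≥ p.
Write w = xyz as guaranteed by the lemma, with |xy| ≤ p and y is nonempty.
The first p characters of w are a's, so xy (and hence y) consists only of a's. Write y = a^k, 1 ≤ k ≤ p.
Since 1 ≤ k ≤ p, k divides p!; set t = 1 + p!/k. Then xy^t z has p + (p!/k)·k = p + p! copies of a. Now the a-count equals the b-count, so i ≠ j fails. So xy^t z = a^{p+p!} b^{p+p!} ∉ L.
Contradiction. Therefore L is not regular.

a^{p+p!} b^{p+p!}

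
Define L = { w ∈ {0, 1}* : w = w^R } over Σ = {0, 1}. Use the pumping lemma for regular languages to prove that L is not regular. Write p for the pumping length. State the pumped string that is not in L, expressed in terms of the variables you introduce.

Assume L is regular; let p be its pumping constant.
Take w = 0^p 1 0^p, a palindrome of length 2p+1 ≥ p.
By the pumping lemma, w = xyz with |xy| ≤ p and |y| ≥ 1.
Because |xy| ≤ p and w begins with p copies of 0, we have y = 0^k with 1 ≤ k ≤ p.
Pump with i = 2: xy^2z = 0^{p+k} 1 0^p. Its reverse is 0^p 1 0^{p+k}, which differs from xy^2z since k ≥ 1. So xy^2z is not a palindrome and xy^2z ∉ L.
This is a contradiction; hence L is not regular.

0^{p+k} 1 0^p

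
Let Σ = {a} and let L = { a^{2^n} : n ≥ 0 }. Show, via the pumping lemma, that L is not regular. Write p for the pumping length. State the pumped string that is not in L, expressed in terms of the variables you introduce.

a^{2^p+k}

Assume L is regular; let p be its pumping constant.
Take w = a^{2^p} ∈ L with |w| = 2^p ≥ p.
By the pumping lemma, w = xyz with |xy| ≤ p and |y| > 0.
Then y = a^k for some k with 1 ≤ k ≤ p.
Pump with i = 2: xy^2z = a^{2^p+k}. Since 1 ≤ k ≤ p < 2^p, we have 2^p < 2^p+k < 2^{p+1}, so 2^p+k is not a power of 2. So xy^2z ∉ L.
Contradiction. Therefore L is not regular.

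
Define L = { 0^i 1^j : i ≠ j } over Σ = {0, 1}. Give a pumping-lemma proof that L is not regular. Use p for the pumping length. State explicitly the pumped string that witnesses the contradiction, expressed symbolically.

Suppose for contradiction that L is regular, and let p be the pumping length.
Choose w = 0^p 1^{p+p!}. Since p ≠ p+p!, w ∈ L; and |w| ≥ p.
Write w = xyz as guaranteed by the lemma, with |xy| ≤ p and |y| ≥ 1.
Because |xy| ≤ p and w begins with p copies of 0, we have y = 0^k with 1 ≤ k ≤ p.
Since 1 ≤ k ≤ p, k divides p!; set t = 1 + p!/k. Then xy^t z has p + (p!/k)·k = p + p! copies of 0. Now the 0-count equals the 1-count, so i ≠ j fails. So xy^t z = 0^{p+p!} 1^{p+p!} ∉ L.
This contradicts the pumping lemma, so L is not regular.

0^{p+p!} 1^{p+p!}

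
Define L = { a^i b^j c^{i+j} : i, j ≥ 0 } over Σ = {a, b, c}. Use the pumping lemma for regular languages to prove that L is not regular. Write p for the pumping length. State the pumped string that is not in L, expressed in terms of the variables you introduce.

a^{p+k} b^p c^{2p}

Assume L is regular; let p be its pumping constant.
Take w = a^p b^p c^{2p} ∈ L (with i=j=p, i+j=2p), |w| = 4p ≥ p.
The pumping lemma gives a decomposition w = xyz where |xy| ≤ p and y is nonempty.
Since the first p symbols of w are all a's and |xy| ≤ p, y lies entirely in the leading a-block: y = a^k for some k with 1 ≤ k ≤ p.
Consider xy^2z = a^{p+k} b^p c^{2p}. Now the a- and b-counts sum to 2p+k, but the c-count is 2p ≠ 2p+k. So xy^2z ∉ L.
This contradicts the pumping lemma, so L is not regular.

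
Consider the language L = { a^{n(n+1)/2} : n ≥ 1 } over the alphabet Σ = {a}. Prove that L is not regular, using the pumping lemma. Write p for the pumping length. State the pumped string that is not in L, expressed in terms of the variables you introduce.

Assume L is regular. Let p be the pumping length given by the pumping lemma.
Take w = a^{p(p+1)/2} ∈ L with |w| = p(p+1)/2 ≥ p.
Write w = xyz as guaranteed by the lemma, with |xy| ≤ p and y is nonempty.
Then y = a^k for some k with 1 ≤ k ≤ p.
Pump with i = 2: xy^2z = a^{p(p+1)/2+k}. Since 1 ≤ k ≤ p, p(p+1)/2 < p(p+1)/2+k ≤ p(p+1)/2+p < (p+1)(p+2)/2, so p(p+1)/2+k is strictly between consecutive triangular numbers. So xy^2z ∉ L.
Contradiction. Therefore L is not regular.

a^{p(p+1)/2+k}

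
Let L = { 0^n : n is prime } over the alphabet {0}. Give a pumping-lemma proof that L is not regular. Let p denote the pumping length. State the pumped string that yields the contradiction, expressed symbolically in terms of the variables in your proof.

Assume L is regular; let p be its pumping constant.
Let q be a prime with q ≥ p+2 (infinitely many primes exist), and take w = 0^q ∈ L with |w| = q ≥ p.
Write w = xyz as guaranteed by the lemma, with |xy| ≤ p and |y| > 0.
Then y = 0^k for some k with 1 ≤ k ≤ p.
Since 1 ≤ k ≤ p, |xz| = q-k. Pump with i = q+1: |xy^{q+1}z| = (q-k)+(q+1)k = q+qk = q(1+k), which is composite (both factors ≥ 2). So xy^{q+1}z = 0^{q(1+k)} ∉ L.
Contradiction. Therefore L is not regular.

0^{q(1+k)}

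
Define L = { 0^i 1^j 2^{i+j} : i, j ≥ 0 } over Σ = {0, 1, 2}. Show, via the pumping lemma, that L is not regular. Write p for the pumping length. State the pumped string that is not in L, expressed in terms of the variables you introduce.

0^{p+k} 1^p 2^{2p}

Assume L is regular. Let p be the pumping length given by the pumping lemma.
Take w = 0^p 1^p 2^{2p} ∈ L (with i=j=p, i+j=2p), |w| = 4p ≥ p.
The pumping lemma gives a decomposition w = xyz where |xy| ≤ p and |y| > 0.
The first p characters of w are 0's, so xy (and hence y) consists only of 0's. Write y = 0^k, 1 ≤ k ≤ p.
Consider xy^2z = 0^{p+k} 1^p 2^{2p}. Now the 0- and 1-counts sum to 2p+k, but the 2-count is 2p ≠ 2p+k. So xy^2z ∉ L.
This contradicts the pumping lemma, so L is not regular.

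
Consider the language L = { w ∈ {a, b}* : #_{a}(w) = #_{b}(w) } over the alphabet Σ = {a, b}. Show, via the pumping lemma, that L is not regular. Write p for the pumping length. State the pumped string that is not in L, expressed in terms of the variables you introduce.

a^{p+k} b^p

Assume L is regular; let p be its pumping constant.
Choose w = a^p b^p ∈ L with |w| = 2p ≥ p.
By the pumping lemma, w = xyz with |xy| ≤ p and |y| > 0.
The first p characters of w are a's, so xy (and hence y) consists only of a's. Write y = a^k, 1 ≤ k ≤ p.
Pump with i = 2: xy^2z = a^{p+k} b^p has p+k occurrences of a but only p of b. Since k ≥ 1 the counts differ, so xy^2z ∉ L.
This is a contradiction; hence L is not regular.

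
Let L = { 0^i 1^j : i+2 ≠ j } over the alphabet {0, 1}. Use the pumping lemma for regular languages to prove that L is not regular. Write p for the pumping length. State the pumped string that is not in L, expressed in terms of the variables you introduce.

Toward a contradiction, assume L is regular with pumping length p.
Choose w = 0^p 1^{p+p!+2}. Since p ≠ (p+p!+2)-2 = p+p!, w ∈ L; and |w| ≥ p.
The pumping lemma gives a decomposition w = xyz where |xy| ≤ p and |y| > 0.
The first p characters of w are 0's, so xy (and hence y) consists only of 0's. Write y = 0^k, 1 ≤ k ≤ p.
Since 1 ≤ k ≤ p, k divides p!; set t = 1 + p!/k. Then xy^t z has p + (p!/k)·k = p + p! copies of 0. Now the 0-count is p+p! and (1-count)-2 = (p+p!+2)-2 = p+p!, so i+2 ≠ j fails. So xy^t z = 0^{p+p!} 1^{p+p!+2} ∉ L.
This is a contradiction; hence L is not regular.

0^{p+p!} 1^{p+p!+2}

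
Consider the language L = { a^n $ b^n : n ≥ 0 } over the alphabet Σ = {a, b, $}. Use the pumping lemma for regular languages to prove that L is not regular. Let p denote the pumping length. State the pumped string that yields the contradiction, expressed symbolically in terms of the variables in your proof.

a^{p+k} $ b^p

Suppose for contradiction that L is regular, and let p be the pumping length.
Take w = a^p $ b^p ∈ L with |w| = 2p+1 ≥ p.
The pumping lemma gives a decomposition w = xyz where |xy| ≤ p and |y| ≥ 1.
Since the first p symbols of w are all a's and |xy| ≤ p, y lies entirely in the leading a-block: y = a^k for some k with 1 ≤ k ≤ p.
Pump with i = 2: xy^2z = a^{p+k} $ b^p, which would require p+k = p. But k ≥ 1, so xy^2z ∉ L.
Contradiction. Therefore L is not regular.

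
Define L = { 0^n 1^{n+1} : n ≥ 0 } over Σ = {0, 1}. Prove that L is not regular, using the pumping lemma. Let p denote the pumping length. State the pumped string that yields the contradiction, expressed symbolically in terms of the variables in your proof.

0^{p+k} 1^{p+1}

Toward a contradiction, assume L is regular with pumping length p.
Take w = 0^p 1^{p+1}. Then w ∈ L and |w| = 2p+1 ≥ p.
Write w = xyz as guaranteed by the lemma, with |xy| ≤ p and |y| ≥ 1.
The first p characters of w are 0's, so xy (and hence y) consists only of 0's. Write y = 0^k, 1 ≤ k ≤ p.
Pump with i = 2: xy^2z = 0^{p+k} 1^{p+1}. For this to lie in L we would need p+1 = (p+k)+1, which forces k = 0. But k ≥ 1, so xy^2z ∉ L.
This is a contradiction; hence L is not regular.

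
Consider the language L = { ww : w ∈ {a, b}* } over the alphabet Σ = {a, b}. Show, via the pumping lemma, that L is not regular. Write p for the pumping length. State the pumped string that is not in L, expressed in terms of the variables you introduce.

a^{p+k} b^p a^p b^p

Assume L is regular. Let p be the pumping length given by the pumping lemma.
Take w = a^p b^p a^p b^p = uu where u = a^pb^p; then w ∈ L and |w| = 4p ≥ p.
The pumping lemma gives a decomposition w = xyz where |xy| ≤ p and y is nonempty.
The first p characters of w are a's, so xy (and hence y) consists only of a's. Write y = a^k, 1 ≤ k ≤ p.
Pump with i = 2: xy^2z = a^{p+k} b^p a^p b^p, of length 4p+k. Suppose this equals vv. The string starts with a and ends with b, so v does too; thus the boundary between the two copies of v is a b→a transition. There is exactly one such transition, at position 2p+k, so |v| = 2p+k and |vv| = 4p+2k ≠ 4p+k since k ≥ 1. So xy^2z ∉ L.
Contradiction. Therefore L is not regular.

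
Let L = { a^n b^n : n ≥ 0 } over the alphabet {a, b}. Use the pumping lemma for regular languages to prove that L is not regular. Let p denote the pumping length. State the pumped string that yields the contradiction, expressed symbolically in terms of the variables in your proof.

Assume L is regular. Let p be the pumping length given by the pumping lemma.
Take w = a^p b^p. Then w ∈ L and |w| = 2p ≥ p.
The pumping lemma gives a decomposition w = xyz where |xy| ≤ p and |y| > 0.
The first p characters of w are a's, so xy (and hence y) consists only of a's. Write y = a^k, 1 ≤ k ≤ p.
Pump with i = 2: xy^2z = a^{p+k} b^p. For this to lie in L we would need p = p+k, which forces k = 0. But k ≥ 1, so xy^2z ∉ L.
This is a contradiction; hence L is not regular.

a^{p+k} b^p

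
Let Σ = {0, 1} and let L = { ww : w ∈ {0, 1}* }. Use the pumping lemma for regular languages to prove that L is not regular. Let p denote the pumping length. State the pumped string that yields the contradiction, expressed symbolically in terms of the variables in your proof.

Assume L is regular. Let p be the pumping length given by the pumping lemma.
Take w = 0^p 1^p 0^p 1^p = uu where u = 0^p1^p; then w ∈ L and |w| = 4p ≥ p.
By the pumping lemma, w = xyz with |xy| ≤ p and |y| > 0.
Because |xy| ≤ p and w begins with p copies of 0, we have y = 0^k with 1 ≤ k ≤ p.
Pump with i = 2: xy^2z = 0^{p+k} 1^p 0^p 1^p, of length 4p+k. Suppose this equals vv. The string starts with 0 and ends with 1, so v does too; thus the boundary between the two copies of v is a 1→0 transition. There is exactly one such transition, at position 2p+k, so |v| = 2p+k and |vv| = 4p+2k ≠ 4p+k since k ≥ 1. So xy^2z ∉ L.
This contradicts the pumping lemma, so L is not regular.

0^{p+k} 1^p 0^p 1^p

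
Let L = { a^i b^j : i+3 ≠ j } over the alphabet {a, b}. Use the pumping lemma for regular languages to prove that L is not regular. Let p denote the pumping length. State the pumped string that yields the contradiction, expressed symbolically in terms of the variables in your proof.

a^{p+p!} b^{p+p!+3}

Assume L is regular; let p be its pumping constant.
Choose w = a^p b^{p+p!+3}. Since p ≠ (p+p!+3)-3 = p+p!, w ∈ L; and |w| ≥ p.
The pumping lemma gives a decomposition w = xyz where |xy| ≤ p and y is nonempty.
The first p characters of w are a's, so xy (and hence y) consists only of a's. Write y = a^k, 1 ≤ k ≤ p.
Since 1 ≤ k ≤ p, k divides p!; set t = 1 + p!/k. Then xy^t z has p + (p!/k)·k = p + p! copies of a. Now the a-count is p+p! and (b-count)-3 = (p+p!+3)-3 = p+p!, so i+3 ≠ j fails. So xy^t z = a^{p+p!} b^{p+p!+3} ∉ L.
This is a contradiction; hence L is not regular.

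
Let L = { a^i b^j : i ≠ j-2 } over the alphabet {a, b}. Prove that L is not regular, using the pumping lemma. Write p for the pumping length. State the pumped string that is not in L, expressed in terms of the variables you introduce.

Suppose for contradiction that L is regular, and let p be the pumping length.
Choose w = a^p b^{p+p!+2}. Since p ≠ (p+p!+2)-2 = p+p!, w ∈ L; and |w| ≥ p.
The pumping lemma gives a decomposition w = xyz where |xy| ≤ p and |y| > 0.
The first p characters of w are a's, so xy (and hence y) consists only of a's. Write y = a^k, 1 ≤ k ≤ p.
Since 1 ≤ k ≤ p, k divides p!; set t = 1 + p!/k. Then xy^t z has p + (p!/k)·k = p + p! copies of a. Now the a-count is p+p! and (b-count)-2 = (p+p!+2)-2 = p+p!, so i ≠ j-2 fails. So xy^t z = a^{p+p!} b^{p+p!+2} ∉ L.
Contradiction. Therefore L is not regular.

a^{p+p!} b^{p+p!+2}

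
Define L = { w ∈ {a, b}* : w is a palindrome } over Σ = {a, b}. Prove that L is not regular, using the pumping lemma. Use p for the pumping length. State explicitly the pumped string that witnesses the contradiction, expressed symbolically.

a^{p+k} b a^p

Assume L is regular. Let p be the pumping length given by the pumping lemma.
Take w = a^p b a^p, a palindrome of length 2p+1 ≥ p.
Write w = xyz as guaranteed by the lemma, with |xy| ≤ p and |y| > 0.
The first p characters of w are a's, so xy (and hence y) consists only of a's. Write y = a^k, 1 ≤ k ≤ p.
Pump with i = 2: xy^2z = a^{p+k} b a^p. Its reverse is a^p b a^{p+k}, which differs from xy^2z since k ≥ 1. So xy^2z is not a palindrome and xy^2z ∉ L.
This is a contradiction; hence L is not regular.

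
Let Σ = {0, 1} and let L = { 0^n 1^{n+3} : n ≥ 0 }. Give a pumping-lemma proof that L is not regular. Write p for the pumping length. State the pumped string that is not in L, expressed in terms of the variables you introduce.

0^{p+k} 1^{p+3}

Suppose for contradiction that L is regular, and let p be the pumping length.
Choose w = 0^p 1^{p+3}, which is in L with |w| = 2p+3 ≥ p.
By the pumping lemma, w = xyz with |xy| ≤ p and |y| ≥ 1.
The first p characters of w are 0's, so xy (and hence y) consists only of 0's. Write y = 0^k, 1 ≤ k ≤ p.
Pump with i = 2: xy^2z = 0^{p+k} 1^{p+3}. For this to lie in L we would need p+3 = (p+k)+3, which forces k = 0. But k ≥ 1, so xy^2z ∉ L.
This is a contradiction; hence L is not regular.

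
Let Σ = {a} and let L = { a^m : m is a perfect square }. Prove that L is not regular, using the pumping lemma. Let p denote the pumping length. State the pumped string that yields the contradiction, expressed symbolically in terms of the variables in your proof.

a^{p²+k}

Toward a contradiction, assume L is regular with pumping length p.
Take w = a^{p²} ∈ L with |w| = p² ≥ p.
Write w = xyz as guaranteed by the lemma, with |xy| ≤ p and y is nonempty.
Then y = a^k for some k with 1 ≤ k ≤ p.
Pump with i = 2: xy^2z = a^{p²+k}. Since 1 ≤ k ≤ p, p² < p²+k ≤ p²+p < (p+1)², so p²+k lies strictly between consecutive squares and is not a perfect square. So xy^2z ∉ L.
Contradiction. Therefore L is not regular.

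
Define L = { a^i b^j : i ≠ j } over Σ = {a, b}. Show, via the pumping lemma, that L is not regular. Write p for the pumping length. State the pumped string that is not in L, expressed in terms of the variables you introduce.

a^{p+p!} b^{p+p!}

Suppose for contradiction that L is regular, and let p be the pumping length.
Choose w = a^p b^{p+p!}. Since p ≠ p+p!, w ∈ L; and |w| ≥ p.
Write w = xyz as guaranteed by the lemma, with |xy| ≤ p and |y| ≥ 1.
Since the first p symbols of w are all a's and |xy| ≤ p, y lies entirely in the leading a-block: y = a^k for some k with 1 ≤ k ≤ p.
Since 1 ≤ k ≤ p, k divides p!; set t = 1 + p!/k. Then xy^t z has p + (p!/k)·k = p + p! copies of a. Now the a-count equals the b-count, so i ≠ j fails. So xy^t z = a^{p+p!} b^{p+p!} ∉ L.
This is a contradiction; hence L is not regular.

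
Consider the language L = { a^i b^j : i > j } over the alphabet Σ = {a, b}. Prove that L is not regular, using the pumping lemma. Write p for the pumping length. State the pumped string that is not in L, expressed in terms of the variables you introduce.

Assume L is regular; let p be its pumping constant.
Choose w = a^{p+1} b^p ∈ L, with |w| = 2p+1 ≥ p.
By the pumping lemma, w = xyz with |xy| ≤ p and |y| ≥ 1.
Because |xy| ≤ p and w begins with p copies of a, we have y = a^k with 1 ≤ k ≤ p.
Consider xy^0z = xz = a^{p+1-k} b^p. Since k ≥ 1, the a-count p+1-k is at most p, so i > j fails; thus xz ∉ L.
This is a contradiction; hence L is not regular.

a^{p+1-k} b^p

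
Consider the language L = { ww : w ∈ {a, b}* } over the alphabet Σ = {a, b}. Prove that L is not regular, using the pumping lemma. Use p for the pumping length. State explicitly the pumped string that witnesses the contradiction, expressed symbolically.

Assume L is regular; let p be its pumping constant.
Take w = a^p b^p a^p b^p = uu where u = a^pb^p; then w ∈ L and |w| = 4p ≥ p.
By the pumping lemma, w = xyz with |xy| ≤ p and y is nonempty.
Since the first p symbols of w are all a's and |xy| ≤ p, y lies entirely in the leading a-block: y = a^k for some k with 1 ≤ k ≤ p.
Pump with i = 2: xy^2z = a^{p+k} b^p a^p b^p, of length 4p+k. Suppose this equals vv. The string starts with a and ends with b, so v does too; thus the boundary between the two copies of v is a b→a transition. There is exactly one such transition, at position 2p+k, so |v| = 2p+k and |vv| = 4p+2k ≠ 4p+k since k ≥ 1. So xy^2z ∉ L.
Contradiction. Therefore L is not regular.

a^{p+k} b^p a^p b^p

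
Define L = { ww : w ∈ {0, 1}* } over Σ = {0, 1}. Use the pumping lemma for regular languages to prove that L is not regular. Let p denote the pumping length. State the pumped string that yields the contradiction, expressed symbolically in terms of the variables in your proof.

0^{p+k} 1^p 0^p 1^p

Toward a contradiction, assume L is regular with pumping length p.
Take w = 0^p 1^p 0^p 1^p = uu where u = 0^p1^p; then w ∈ L and |w| = 4p ≥ p.
By the pumping lemma, w = xyz with |xy| ≤ p and |y| ≥ 1.
Because |xy| ≤ p and w begins with p copies of 0, we have y = 0^k with 1 ≤ k ≤ p.
Pump with i = 2: xy^2z = 0^{p+k} 1^p 0^p 1^p, of length 4p+k. Suppose this equals vv. The string starts with 0 and ends with 1, so v does too; thus the boundary between the two copies of v is a 1→0 transition. There is exactly one such transition, at position 2p+k, so |v| = 2p+k and |vv| = 4p+2k ≠ 4p+k since k ≥ 1. So xy^2z ∉ L.
This is a contradiction; hence L is not regular.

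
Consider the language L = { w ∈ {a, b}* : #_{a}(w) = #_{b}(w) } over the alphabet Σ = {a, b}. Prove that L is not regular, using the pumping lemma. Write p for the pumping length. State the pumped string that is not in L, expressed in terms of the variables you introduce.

a^{p+k} b^p

Assume L is regular; let p be its pumping constant.
Choose w = a^p b^p ∈ L with |w| = 2p ≥ p.
Write w = xyz as guaranteed by the lemma, with |xy| ≤ p and y is nonempty.
Because |xy| ≤ p and w begins with p copies of a, we have y = a^k with 1 ≤ k ≤ p.
Pump with i = 2: xy^2z = a^{p+k} b^p has p+k occurrences of a but only p of b. Since k ≥ 1 the counts differ, so xy^2z ∉ L.
Contradiction. Therefore L is not regular.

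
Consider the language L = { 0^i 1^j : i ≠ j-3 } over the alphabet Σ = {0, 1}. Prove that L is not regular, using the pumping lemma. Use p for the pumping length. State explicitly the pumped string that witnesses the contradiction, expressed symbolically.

0^{p+p!} 1^{p+p!+3}

Suppose for contradiction that L is regular, and let p be the pumping length.
Choose w = 0^p 1^{p+p!+3}. Since p ≠ (p+p!+3)-3 = p+p!, w ∈ L; and |w| ≥ p.
By the pumping lemma, w = xyz with |xy| ≤ p and y is nonempty.
The first p characters of w are 0's, so xy (and hence y) consists only of 0's. Write y = 0^k, 1 ≤ k ≤ p.
Since 1 ≤ k ≤ p, k divides p!; set t = 1 + p!/k. Then xy^t z has p + (p!/k)·k = p + p! copies of 0. Now the 0-count is p+p! and (1-count)-3 = (p+p!+3)-3 = p+p!, so i ≠ j-3 fails. So xy^t z = 0^{p+p!} 1^{p+p!+3} ∉ L.
This contradicts the pumping lemma, so L is not regular.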